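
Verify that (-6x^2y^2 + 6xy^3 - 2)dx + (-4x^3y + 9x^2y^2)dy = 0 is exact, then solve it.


Check exactness: ∂M/∂y = -12x^2y + 18xy^2 and ∂N/∂x = -12x^2y + 18xy^2; equal, so the equation is exact.
Integrate M with respect to x (treating y as constant): ∫M dx = -2x^3y^2 + 3x^2y^3 - 2x + h(y).
Differentiate w.r.t. y and set equal to N: all terms match, so h'(y) = 0 and h is a constant absorbed into C.
General solution: -2x^3y^2 + 3x^2y^3 - 2x = C.


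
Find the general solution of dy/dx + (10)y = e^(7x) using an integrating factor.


P(x) = 10 ⇒ μ = e^(10x).
(μ y)' = e^(17x) ⇒ μ y = e^(17x)/17 + C.
Divide by μ: y = (1/17)e^(7x) + Ce^(-10x).


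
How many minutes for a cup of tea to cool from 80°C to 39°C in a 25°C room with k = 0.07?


From T(t) = T_a + (T₀ - T_a)e^(-kt), set T(t) = 39:
(39 - 25) / (80 - 25) = e^(-0.07t), so t = -ln(0.255)/0.07 ≈ 19.5 minutes.


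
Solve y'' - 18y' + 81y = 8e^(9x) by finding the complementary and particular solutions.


Characteristic polynomial (r - 9)² = 0; repeated root r = 9.
y_h = (C₁ + C₂x)e^(9x). Forcing matches the repeated root (resonance), so try y_p = Ax² e^(9x).
Substitute and solve for A: 2A = 8, so A = 4.
General solution: y = (C₁ + C₂x + 4x²)e^(9x).


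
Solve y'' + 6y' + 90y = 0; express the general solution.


Characteristic equation: r² + 6r + 90 = 0.
Discriminant is negative; roots r = -3 ± 9i (complex conjugate pair).
General solution uses e^(α x)(C₁ cos(β x) + C₂ sin(β x)): y = e^(-3x)(C₁cos(9x) + C₂sin(9x)).


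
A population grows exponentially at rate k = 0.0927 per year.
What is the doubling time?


Exponential growth: P(t) = P₀ e^(0.0927t). Set P(t)/P₀ = 2: e^(0.0927t) = 2.
Solve: t = ln(2)/0.0927 ≈ 7.48 years.


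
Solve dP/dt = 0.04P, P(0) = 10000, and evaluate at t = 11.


The ODE dP/dt = 0.04P has solution P(t) = P(0)e^(0.04t).
Substitute P(0) = 10000 and t = 11: P(11) = 10000 e^(0.44) ≈ 15527.


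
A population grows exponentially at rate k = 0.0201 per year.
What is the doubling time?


Exponential growth: P(t) = P₀ e^(0.0201t). Set P(t)/P₀ = 2: e^(0.0201t) = 2.
Solve: t = ln(2)/0.0201 ≈ 34.48 years.


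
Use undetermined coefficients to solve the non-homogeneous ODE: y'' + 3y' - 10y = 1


Characteristic roots of r² + 3r - 10 = 0 are -5, 2.
y_h = C₁e^(-5x) + C₂e^(2x).
Forcing exponent 0 is not a characteristic root; try y_p = A.
Substitute: A·(0 + (3)·0 + (-10)) = A·-10 = 1, so A = -1/10.
General solution: y = C₁e^(-5x) + C₂e^(2x) - 1/10.


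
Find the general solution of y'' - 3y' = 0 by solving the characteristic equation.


Characteristic equation: r² - 3r = 0.
Factor: (r - 0)(r - 3) = 0 ⇒ r = 0, 3 (distinct real).
General solution: y = C₁ + C₂e^(3x).


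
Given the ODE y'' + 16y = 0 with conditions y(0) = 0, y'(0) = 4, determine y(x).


Characteristic roots of r² + 16 = 0 are ±4i, so y = C₁cos(4x) + C₂sin(4x).
Apply y(0) = 0: C₁ = 0. Differentiate and apply y'(0) = 4: 4·C₂ = 4, so C₂ = 1.
Particular solution: y = sin(4x).


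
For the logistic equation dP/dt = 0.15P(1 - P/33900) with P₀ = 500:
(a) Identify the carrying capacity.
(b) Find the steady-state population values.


Logistic ODE dP/dt = 0.15P(1 - P/33900) has equilibria where dP/dt = 0, i.e. P = 0 or P = 33900.
The coefficient (1 - P/K) = 0 when P = K, identifying K = 33900 as the carrying capacity.
(a) K = 33900; (b) equilibria P = 0 and P = 33900.


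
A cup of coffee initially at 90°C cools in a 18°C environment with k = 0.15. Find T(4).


Newton's law: dT/dt = -k(T - T_a) has solution T(t) = T_a + (T₀ - T_a)e^(-kt).
Plug in T_a = 18, T₀ = 90, k = 0.15, t = 4: T(4) = 18 + (72)e^(-0.60) ≈ 57.5°C.


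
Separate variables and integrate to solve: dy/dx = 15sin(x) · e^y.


Separate: e^(-y) dy = 15sin(x) dx.
Integrate: -e^(-y) = -15cos(x) + C₀.
Rearrange: e^(-y) = 15cos(x) + C.


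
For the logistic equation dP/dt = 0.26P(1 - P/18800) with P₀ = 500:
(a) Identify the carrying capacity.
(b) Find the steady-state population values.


Logistic ODE dP/dt = 0.26P(1 - P/18800) has equilibria where dP/dt = 0, i.e. P = 0 or P = 18800.
The coefficient (1 - P/K) = 0 when P = K, identifying K = 18800 as the carrying capacity.
(a) K = 18800; (b) equilibria P = 0 and P = 18800.


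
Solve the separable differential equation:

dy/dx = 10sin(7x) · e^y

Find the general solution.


Separate: e^(-y) dy = 10sin(7x) dx.
Integrate: -e^(-y) = -(10/7)cos(7x) + C₀.
Rearrange: e^(-y) = (10/7)cos(7x) + C.


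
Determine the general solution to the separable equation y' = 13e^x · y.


Separate variables: dy/y = 13e^x dx.
Integrate: ln|y| = 13e^x + C₀.
Exponentiate: y = Ce^(13e^x).


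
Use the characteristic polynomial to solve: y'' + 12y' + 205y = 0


Characteristic equation: r² + 12r + 205 = 0.
Discriminant is negative; roots r = -6 ± 13i (complex conjugate pair).
General solution uses e^(α x)(C₁ cos(β x) + C₂ sin(β x)): y = e^(-6x)(C₁cos(13x) + C₂sin(13x)).


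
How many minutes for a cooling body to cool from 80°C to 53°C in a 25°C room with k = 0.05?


From T(t) = T_a + (T₀ - T_a)e^(-kt), set T(t) = 53:
(53 - 25) / (80 - 25) = e^(-0.05t), so t = -ln(0.509)/0.05 ≈ 13.5 minutes.


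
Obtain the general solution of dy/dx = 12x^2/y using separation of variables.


Separate variables: y dy = 12x^2 dx.
Integrate both sides: y²/2 = 4x^3 + C₀.
Multiply by 2: y² = 8x^3 + C.


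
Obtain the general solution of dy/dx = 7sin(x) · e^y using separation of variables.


Separate: e^(-y) dy = 7sin(x) dx.
Integrate: -e^(-y) = -7cos(x) + C₀.
Rearrange: e^(-y) = 7cos(x) + C.


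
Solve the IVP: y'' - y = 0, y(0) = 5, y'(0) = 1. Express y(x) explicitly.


Characteristic roots of r² - 1 = 0 are -1, 1.
General solution y = c₁ e^(-x) + c₂ e^(x).
Apply y(0) = 5: c₁ + c₂ = 5. Apply y'(0) = 1: -1 c₁ + 1 c₂ = 1.
Solve: c₁ = 2, c₂ = 3.
Particular solution: y = 2e^(-x) + 3e^(x).


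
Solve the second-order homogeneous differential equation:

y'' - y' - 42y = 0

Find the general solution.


Characteristic equation: r² - r - 42 = 0.
Factor: (r + 6)(r - 7) = 0 ⇒ r = -6, 7 (distinct real).
General solution: y = C₁e^(-6x) + C₂e^(7x).


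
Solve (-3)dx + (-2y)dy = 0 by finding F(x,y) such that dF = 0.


Check exactness: ∂M/∂y = 0 and ∂N/∂x = 0; equal, so the equation is exact.
Integrate M with respect to x (treating y as constant): ∫M dx = -3x + h(y).
Differentiate w.r.t. y and set equal to N: the x-dependent terms already match, leaving h'(y) = -2y. Integrate: h(y) = -y^2.
So F(x,y) = -3x - y^2.
General solution: -3x - y^2 = C.


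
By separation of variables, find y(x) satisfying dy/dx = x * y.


Separate variables: dy/y = x dx.
Integrate: ln|y| = (1/2)x^2 + C₀.
Exponentiate: y = Ce^((1/2)x^2).


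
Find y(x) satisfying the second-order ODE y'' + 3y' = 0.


Characteristic equation: r² + 3r = 0.
Factor: (r - 0)(r + 3) = 0 ⇒ r = 0, -3 (distinct real).
General solution: y = C₁ + C₂e^(-3x).


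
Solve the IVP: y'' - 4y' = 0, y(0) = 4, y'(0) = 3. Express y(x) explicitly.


Characteristic roots of r² - 4r = 0 are 0, 4.
General solution y = c₁ + c₂ e^(4x).
Apply y(0) = 4: c₁ + c₂ = 4. Apply y'(0) = 3: 0 c₁ + 4 c₂ = 3.
Solve: c₁ = 13/4, c₂ = 3/4.
Particular solution: y = 13/4 + (3/4)e^(4x).


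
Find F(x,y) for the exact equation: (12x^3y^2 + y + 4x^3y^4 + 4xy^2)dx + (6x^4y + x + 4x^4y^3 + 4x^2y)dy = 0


Check exactness: ∂M/∂y = 24x^3y + 1 + 16x^3y^3 + 8xy and ∂N/∂x = 24x^3y + 1 + 16x^3y^3 + 8xy; equal, so the equation is exact.
Integrate M with respect to x (treating y as constant): ∫M dx = 3x^4y^2 + xy + x^4y^4 + 2x^2y^2 + h(y).
Differentiate w.r.t. y and set equal to N: all terms match, so h'(y) = 0 and h is a constant absorbed into C.
General solution: 3x^4y^2 + xy + x^4y^4 + 2x^2y^2 = C.


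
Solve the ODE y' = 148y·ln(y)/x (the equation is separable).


Separate: dy/[y ln(y)] = 148 dx/x.
Substitute u = ln(y): du/u = 148 dx/x.
Integrate: ln|ln(y)| = 148ln|x| + C₀, hence ln(y) = C·x^148.


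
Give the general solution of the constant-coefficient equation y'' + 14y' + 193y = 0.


Characteristic equation: r² + 14r + 193 = 0.
Discriminant is negative; roots r = -7 ± 12i (complex conjugate pair).
General solution uses e^(α x)(C₁ cos(β x) + C₂ sin(β x)): y = e^(-7x)(C₁cos(12x) + C₂sin(12x)).


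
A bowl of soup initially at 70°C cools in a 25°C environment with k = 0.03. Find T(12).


Newton's law: dT/dt = -k(T - T_a) has solution T(t) = T_a + (T₀ - T_a)e^(-kt).
Plug in T_a = 25, T₀ = 70, k = 0.03, t = 12: T(12) = 25 + (45)e^(-0.36) ≈ 56.4°C.


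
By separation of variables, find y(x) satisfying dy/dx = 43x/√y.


Separate: √y dy = 43x dx.
Integrate: (2/3)y^(3/2) = (43/2)x² + C.


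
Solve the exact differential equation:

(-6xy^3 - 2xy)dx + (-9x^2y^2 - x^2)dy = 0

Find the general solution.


Check exactness: ∂M/∂y = -18xy^2 - 2x and ∂N/∂x = -18xy^2 - 2x; equal, so the equation is exact.
Integrate M with respect to x (treating y as constant): ∫M dx = -3x^2y^3 - x^2y + h(y).
Differentiate w.r.t. y and set equal to N: all terms match, so h'(y) = 0 and h is a constant absorbed into C.
General solution: -3x^2y^3 - x^2y = C.


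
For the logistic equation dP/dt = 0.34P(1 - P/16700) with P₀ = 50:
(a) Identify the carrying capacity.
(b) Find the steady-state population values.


Logistic ODE dP/dt = 0.34P(1 - P/16700) has equilibria where dP/dt = 0, i.e. P = 0 or P = 16700.
The coefficient (1 - P/K) = 0 when P = K, identifying K = 16700 as the carrying capacity.
(a) K = 16700; (b) equilibria P = 0 and P = 16700.


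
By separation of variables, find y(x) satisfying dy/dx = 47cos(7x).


g(y) = 1, so integrate directly: y = ∫ 47cos(7x) dx = (47/7)sin(7x) + C.


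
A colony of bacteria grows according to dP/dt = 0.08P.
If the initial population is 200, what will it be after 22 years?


The ODE dP/dt = 0.08P has solution P(t) = P(0)e^(0.08t).
Substitute P(0) = 200 and t = 22: P(22) = 200 e^(1.76) ≈ 1162.


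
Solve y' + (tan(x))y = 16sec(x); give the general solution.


P(x) = tan(x) ⇒ μ = e^(∫tan(x)dx) = sec(x).
(sec(x) y)' = 16sec²(x) ⇒ sec(x) y = 16tan(x) + C.
Multiply by cos(x): y = 16sin(x) + C·cos(x).


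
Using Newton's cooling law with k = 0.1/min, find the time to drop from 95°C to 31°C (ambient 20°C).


From T(t) = T_a + (T₀ - T_a)e^(-kt), set T(t) = 31:
(31 - 20) / (95 - 20) = e^(-0.1t), so t = -ln(0.147)/0.1 ≈ 19.2 minutes.


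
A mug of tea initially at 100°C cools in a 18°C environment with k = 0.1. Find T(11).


Newton's law: dT/dt = -k(T - T_a) has solution T(t) = T_a + (T₀ - T_a)e^(-kt).
Plug in T_a = 18, T₀ = 100, k = 0.1, t = 11: T(11) = 18 + (82)e^(-1.10) ≈ 45.3°C.


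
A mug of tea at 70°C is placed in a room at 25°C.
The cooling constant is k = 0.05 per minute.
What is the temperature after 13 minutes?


Newton's law: dT/dt = -k(T - T_a) has solution T(t) = T_a + (T₀ - T_a)e^(-kt).
Plug in T_a = 25, T₀ = 70, k = 0.05, t = 13: T(13) = 25 + (45)e^(-0.65) ≈ 48.5°C.


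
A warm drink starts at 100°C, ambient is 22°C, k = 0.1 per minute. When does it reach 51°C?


From T(t) = T_a + (T₀ - T_a)e^(-kt), set T(t) = 51:
(51 - 22) / (100 - 22) = e^(-0.1t), so t = -ln(0.372)/0.1 ≈ 9.9 minutes.


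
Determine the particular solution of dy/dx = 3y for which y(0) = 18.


General solution of y' = 3y is y = Ce^(3x).
Apply y(0) = 18: C = 18.
Particular solution: y = 18e^(3x).


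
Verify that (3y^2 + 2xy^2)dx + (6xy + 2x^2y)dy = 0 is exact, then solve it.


Check exactness: ∂M/∂y = 6y + 4xy and ∂N/∂x = 6y + 4xy; equal, so the equation is exact.
Integrate M with respect to x (treating y as constant): ∫M dx = 3xy^2 + x^2y^2 + h(y).
Differentiate w.r.t. y and set equal to N: all terms match, so h'(y) = 0 and h is a constant absorbed into C.
General solution: 3xy^2 + x^2y^2 = C.


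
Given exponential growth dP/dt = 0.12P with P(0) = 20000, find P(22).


The ODE dP/dt = 0.12P has solution P(t) = P(0)e^(0.12t).
Substitute P(0) = 20000 and t = 22: P(22) = 20000 e^(2.64) ≈ 280264.


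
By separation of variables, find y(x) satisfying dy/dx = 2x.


Integrate both sides with respect to x: y = ∫ 2x dx = x^2 + C.


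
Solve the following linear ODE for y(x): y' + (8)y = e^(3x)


P(x) = 8 ⇒ μ = e^(8x).
(μ y)' = e^(11x) ⇒ μ y = e^(11x)/11 + C.
Divide by μ: y = (1/11)e^(3x) + Ce^(-8x).


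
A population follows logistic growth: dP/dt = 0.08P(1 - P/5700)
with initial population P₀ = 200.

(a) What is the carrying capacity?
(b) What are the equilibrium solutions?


Logistic ODE dP/dt = 0.08P(1 - P/5700) has equilibria where dP/dt = 0, i.e. P = 0 or P = 5700.
The coefficient (1 - P/K) = 0 when P = K, identifying K = 5700 as the carrying capacity.
(a) K = 5700; (b) equilibria P = 0 and P = 5700.


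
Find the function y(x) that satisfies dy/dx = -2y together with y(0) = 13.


General solution of y' = -2y is y = Ce^(-2x).
Apply y(0) = 13: C = 13.
Particular solution: y = 13e^(-2x).


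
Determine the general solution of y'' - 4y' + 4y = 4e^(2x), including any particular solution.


Characteristic polynomial (r - 2)² = 0; repeated root r = 2.
y_h = (C₁ + C₂x)e^(2x). Forcing matches the repeated root (resonance), so try y_p = Ax² e^(2x).
Substitute and solve for A: 2A = 4, so A = 2.
General solution: y = (C₁ + C₂x + 2x²)e^(2x).


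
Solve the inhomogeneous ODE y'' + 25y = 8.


Homogeneous part: r² + 25 = 0 ⇒ r = ±5i, so y_h = C₁cos(5x) + C₂sin(5x).
Try constant y_p = A; plug in: 25A = 8 ⇒ A = 8/25.
General solution: y = C₁cos(5x) + C₂sin(5x) + 8/25.


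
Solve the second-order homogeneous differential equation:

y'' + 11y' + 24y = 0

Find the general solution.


Characteristic equation: r² + 11r + 24 = 0.
Factor: (r + 3)(r + 8) = 0 ⇒ r = -3, -8 (distinct real).
General solution: y = C₁e^(-3x) + C₂e^(-8x).


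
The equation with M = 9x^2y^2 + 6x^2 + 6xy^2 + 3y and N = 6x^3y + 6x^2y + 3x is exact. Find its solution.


Check exactness: ∂M/∂y = 18x^2y + 12xy + 3 and ∂N/∂x = 18x^2y + 12xy + 3; equal, so the equation is exact.
Integrate M with respect to x (treating y as constant): ∫M dx = 3x^3y^2 + 2x^3 + 3x^2y^2 + 3xy + h(y).
Differentiate w.r.t. y and set equal to N: all terms match, so h'(y) = 0 and h is a constant absorbed into C.
General solution: 3x^3y^2 + 2x^3 + 3x^2y^2 + 3xy = C.


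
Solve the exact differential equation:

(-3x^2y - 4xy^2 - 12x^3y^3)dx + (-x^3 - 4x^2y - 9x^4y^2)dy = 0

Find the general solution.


Check exactness: ∂M/∂y = -3x^2 - 8xy - 36x^3y^2 and ∂N/∂x = -3x^2 - 8xy - 36x^3y^2; equal, so the equation is exact.
Integrate M with respect to x (treating y as constant): ∫M dx = -x^3y - 2x^2y^2 - 3x^4y^3 + h(y).
Differentiate w.r.t. y and set equal to N: all terms match, so h'(y) = 0 and h is a constant absorbed into C.
General solution: -x^3y - 2x^2y^2 - 3x^4y^3 = C.


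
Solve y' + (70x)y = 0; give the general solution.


P(x) = 70x ⇒ μ = e^(35x²).
Q(x) = 0 so μ y is constant: y = Ce^(-35x²).


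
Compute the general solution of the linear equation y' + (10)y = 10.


P(x) = 10, Q(x) = 10; integrating factor μ = e^(10x).
(μ y)' = 10e^(10x) ⇒ μ y = e^(10x) + C.
Divide by μ: y = 1 + Ce^(-10x).


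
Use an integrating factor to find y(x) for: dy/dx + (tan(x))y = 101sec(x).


P(x) = tan(x) ⇒ μ = e^(∫tan(x)dx) = sec(x).
(sec(x) y)' = 101sec²(x) ⇒ sec(x) y = 101tan(x) + C.
Multiply by cos(x): y = 101sin(x) + C·cos(x).


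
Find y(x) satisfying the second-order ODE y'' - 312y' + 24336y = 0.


Characteristic equation: r² - 312r + 24336 = 0, i.e. (r - 156)² = 0.
Repeated root r = 156; include an x factor for the second linearly independent solution.
General solution: y = (C₁ + C₂x)e^(156x).


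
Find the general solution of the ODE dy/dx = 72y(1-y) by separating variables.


Separate: dy/[y(1-y)] = 72 dx.
Partial fractions: 1/[y(1-y)] = 1/y + 1/(1-y).
Integrate: ln|y/(1-y)| = 72x + C₀.
Solve for y: y = 1/(1 + Ce^(-72x)).


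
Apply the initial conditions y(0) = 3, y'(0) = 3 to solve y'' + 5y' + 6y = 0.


Characteristic roots of r² + 5r + 6 = 0 are -3, -2.
General solution y = c₁ e^(-3x) + c₂ e^(-2x).
Apply y(0) = 3: c₁ + c₂ = 3. Apply y'(0) = 3: -3 c₁ - 2 c₂ = 3.
Solve: c₁ = -9, c₂ = 12.
Particular solution: y = -9e^(-3x) + 12e^(-2x).


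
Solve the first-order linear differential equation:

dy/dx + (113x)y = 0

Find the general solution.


P(x) = 113x ⇒ μ = e^((113/2)x²).
Q(x) = 0 so μ y is constant: y = Ce^(-(113/2)x²).


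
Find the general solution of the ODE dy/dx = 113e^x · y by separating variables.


Separate variables: dy/y = 113e^x dx.
Integrate: ln|y| = 113e^x + C₀.
Exponentiate: y = Ce^(113e^x).


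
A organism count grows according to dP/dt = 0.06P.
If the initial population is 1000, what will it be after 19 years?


The ODE dP/dt = 0.06P has solution P(t) = P(0)e^(0.06t).
Substitute P(0) = 1000 and t = 19: P(19) = 1000 e^(1.14) ≈ 3127.


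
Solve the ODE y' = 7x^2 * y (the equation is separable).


Separate variables: dy/y = 7x^2 dx.
Integrate: ln|y| = (7/3)x^3 + C₀.
Exponentiate: y = Ce^((7/3)x^3).


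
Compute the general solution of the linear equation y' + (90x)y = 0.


P(x) = 90x ⇒ μ = e^(45x²).
Q(x) = 0 so μ y is constant: y = Ce^(-45x²).


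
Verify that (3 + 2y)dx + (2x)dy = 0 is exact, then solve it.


Check exactness: ∂M/∂y = 2 and ∂N/∂x = 2; equal, so the equation is exact.
Integrate M with respect to x (treating y as constant): ∫M dx = 3x + 2xy + h(y).
Differentiate w.r.t. y and set equal to N: all terms match, so h'(y) = 0 and h is a constant absorbed into C.
General solution: 3x + 2xy = C.


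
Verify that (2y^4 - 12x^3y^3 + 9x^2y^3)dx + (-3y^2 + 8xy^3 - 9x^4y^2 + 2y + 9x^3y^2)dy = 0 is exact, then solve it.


Check exactness: ∂M/∂y = 8y^3 - 36x^3y^2 + 27x^2y^2 and ∂N/∂x = 8y^3 - 36x^3y^2 + 27x^2y^2; equal, so the equation is exact.
Integrate M with respect to x (treating y as constant): ∫M dx = 2xy^4 - 3x^4y^3 + 3x^3y^3 + h(y).
Differentiate w.r.t. y and set equal to N: the x-dependent terms already match, leaving h'(y) = -3y^2 + 2y. Integrate: h(y) = -y^3 + y^2.
So F(x,y) = -y^3 + 2xy^4 - 3x^4y^3 + y^2 + 3x^3y^3.
General solution: -y^3 + 2xy^4 - 3x^4y^3 + y^2 + 3x^3y^3 = C.


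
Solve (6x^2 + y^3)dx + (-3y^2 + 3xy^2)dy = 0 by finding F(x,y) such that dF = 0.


Check exactness: ∂M/∂y = 3y^2 and ∂N/∂x = 3y^2; equal, so the equation is exact.
Integrate M with respect to x (treating y as constant): ∫M dx = 2x^3 + xy^3 + h(y).
Differentiate w.r.t. y and set equal to N: the x-dependent terms already match, leaving h'(y) = -3y^2. Integrate: h(y) = -y^3.
So F(x,y) = -y^3 + 2x^3 + xy^3.
General solution: -y^3 + 2x^3 + xy^3 = C.


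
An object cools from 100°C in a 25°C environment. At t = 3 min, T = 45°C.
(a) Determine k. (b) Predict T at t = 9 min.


Newton's law: T(t) = T_a + (T₀ - T_a)e^(-kt).
(a) Use T(3) = 45: (45 - 25)/(100 - 25) = e^(-k·3), so k = -ln(0.267)/3 ≈ 0.4406.
(b) Apply k to t = 9: T(9) = 25 + (75)e^(-3.965) ≈ 26.4°C.


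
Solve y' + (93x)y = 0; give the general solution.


P(x) = 93x ⇒ μ = e^((93/2)x²).
Q(x) = 0 so μ y is constant: y = Ce^(-(93/2)x²).


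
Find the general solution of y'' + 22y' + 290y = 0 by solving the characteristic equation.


Characteristic equation: r² + 22r + 290 = 0.
Discriminant is negative; roots r = -11 ± 13i (complex conjugate pair).
General solution uses e^(α x)(C₁ cos(β x) + C₂ sin(β x)): y = e^(-11x)(C₁cos(13x) + C₂sin(13x)).


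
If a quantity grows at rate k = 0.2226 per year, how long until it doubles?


Exponential growth: P(t) = P₀ e^(0.2226t). Set P(t)/P₀ = 2: e^(0.2226t) = 2.
Solve: t = ln(2)/0.2226 ≈ 3.11 years.


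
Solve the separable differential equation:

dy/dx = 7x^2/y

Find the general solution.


Separate variables: y dy = 7x^2 dx.
Integrate both sides: y²/2 = (7/3)x^3 + C₀.
Multiply by 2: y² = (14/3)x^3 + C.


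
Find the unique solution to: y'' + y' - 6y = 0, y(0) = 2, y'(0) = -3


Characteristic roots of r² + r - 6 = 0 are -3, 2.
General solution y = c₁ e^(-3x) + c₂ e^(2x).
Apply y(0) = 2: c₁ + c₂ = 2. Apply y'(0) = -3: -3 c₁ + 2 c₂ = -3.
Solve: c₁ = 7/5, c₂ = 3/5.
Particular solution: y = (7/5)e^(-3x) + (3/5)e^(2x).


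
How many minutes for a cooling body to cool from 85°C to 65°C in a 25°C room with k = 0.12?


From T(t) = T_a + (T₀ - T_a)e^(-kt), set T(t) = 65:
(65 - 25) / (85 - 25) = e^(-0.12t), so t = -ln(0.667)/0.12 ≈ 3.4 minutes.


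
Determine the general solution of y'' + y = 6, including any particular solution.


Homogeneous part: r² + 1 = 0 ⇒ r = ±1i, so y_h = C₁cos(x) + C₂sin(x).
Try constant y_p = A; plug in: 1A = 6 ⇒ A = 6.
General solution: y = C₁cos(x) + C₂sin(x) + 6.


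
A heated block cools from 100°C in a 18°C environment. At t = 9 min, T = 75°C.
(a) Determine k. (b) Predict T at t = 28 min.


Newton's law: T(t) = T_a + (T₀ - T_a)e^(-kt).
(a) Use T(9) = 75: (75 - 18)/(100 - 18) = e^(-k·9), so k = -ln(0.695)/9 ≈ 0.0404.
(b) Apply k to t = 28: T(28) = 18 + (82)e^(-1.131) ≈ 44.5°C.


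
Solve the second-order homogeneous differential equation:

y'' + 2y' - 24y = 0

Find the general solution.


Characteristic equation: r² + 2r - 24 = 0.
Factor: (r - 4)(r + 6) = 0 ⇒ r = 4, -6 (distinct real).
General solution: y = C₁e^(4x) + C₂e^(-6x).


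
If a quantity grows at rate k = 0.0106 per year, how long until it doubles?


Exponential growth: P(t) = P₀ e^(0.0106t). Set P(t)/P₀ = 2: e^(0.0106t) = 2.
Solve: t = ln(2)/0.0106 ≈ 65.39 years.


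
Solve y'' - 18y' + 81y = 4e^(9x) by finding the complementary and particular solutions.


Characteristic polynomial (r - 9)² = 0; repeated root r = 9.
y_h = (C₁ + C₂x)e^(9x). Forcing matches the repeated root (resonance), so try y_p = Ax² e^(9x).
Substitute and solve for A: 2A = 4, so A = 2.
General solution: y = (C₁ + C₂x + 2x²)e^(9x).


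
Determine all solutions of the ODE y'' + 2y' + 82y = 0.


Characteristic equation: r² + 2r + 82 = 0.
Discriminant is negative; roots r = -1 ± 9i (complex conjugate pair).
General solution uses e^(α x)(C₁ cos(β x) + C₂ sin(β x)): y = e^(-x)(C₁cos(9x) + C₂sin(9x)).


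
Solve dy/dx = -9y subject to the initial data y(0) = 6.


General solution of y' = -9y is y = Ce^(-9x).
Apply y(0) = 6: C = 6.
Particular solution: y = 6e^(-9x).


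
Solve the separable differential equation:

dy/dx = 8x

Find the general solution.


Integrate both sides with respect to x: y = ∫ 8x dx = 4x^2 + C.


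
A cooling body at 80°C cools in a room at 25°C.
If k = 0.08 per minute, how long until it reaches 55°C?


From T(t) = T_a + (T₀ - T_a)e^(-kt), set T(t) = 55:
(55 - 25) / (80 - 25) = e^(-0.08t), so t = -ln(0.545)/0.08 ≈ 7.6 minutes.


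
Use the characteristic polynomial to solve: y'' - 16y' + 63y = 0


Characteristic equation: r² - 16r + 63 = 0.
Factor: (r - 9)(r - 7) = 0 ⇒ r = 9, 7 (distinct real).
General solution: y = C₁e^(9x) + C₂e^(7x).


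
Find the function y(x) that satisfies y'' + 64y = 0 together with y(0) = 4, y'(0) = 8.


Characteristic roots of r² + 64 = 0 are ±8i, so y = C₁cos(8x) + C₂sin(8x).
Apply y(0) = 4: C₁ = 4. Differentiate and apply y'(0) = 8: 8·C₂ = 8, so C₂ = 1.
Particular solution: y = 4cos(8x) + sin(8x).


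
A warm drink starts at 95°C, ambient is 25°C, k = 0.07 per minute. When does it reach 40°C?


From T(t) = T_a + (T₀ - T_a)e^(-kt), set T(t) = 40:
(40 - 25) / (95 - 25) = e^(-0.07t), so t = -ln(0.214)/0.07 ≈ 22.0 minutes.


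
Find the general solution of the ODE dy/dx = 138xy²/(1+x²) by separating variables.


Separate: dy/y² = 138x/(1+x²) dx.
Integrate LHS: ∫ dy/y² = -1/y.
Integrate RHS via u = 1+x²: 69ln(1+x²) + C.
Result: -1/y = 69ln(1+x²) + C.


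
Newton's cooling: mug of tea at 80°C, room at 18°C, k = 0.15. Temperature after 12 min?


Newton's law: dT/dt = -k(T - T_a) has solution T(t) = T_a + (T₀ - T_a)e^(-kt).
Plug in T_a = 18, T₀ = 80, k = 0.15, t = 12: T(12) = 18 + (62)e^(-1.80) ≈ 28.2°C.


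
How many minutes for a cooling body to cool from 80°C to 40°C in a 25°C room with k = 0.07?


From T(t) = T_a + (T₀ - T_a)e^(-kt), set T(t) = 40:
(40 - 25) / (80 - 25) = e^(-0.07t), so t = -ln(0.273)/0.07 ≈ 18.6 minutes.


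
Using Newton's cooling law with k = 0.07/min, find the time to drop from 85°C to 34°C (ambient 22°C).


From T(t) = T_a + (T₀ - T_a)e^(-kt), set T(t) = 34:
(34 - 22) / (85 - 22) = e^(-0.07t), so t = -ln(0.190)/0.07 ≈ 23.7 minutes.


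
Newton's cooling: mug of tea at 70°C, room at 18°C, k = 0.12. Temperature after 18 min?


Newton's law: dT/dt = -k(T - T_a) has solution T(t) = T_a + (T₀ - T_a)e^(-kt).
Plug in T_a = 18, T₀ = 70, k = 0.12, t = 18: T(18) = 18 + (52)e^(-2.16) ≈ 24.0°C.


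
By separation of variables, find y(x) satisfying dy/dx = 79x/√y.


Separate: √y dy = 79x dx.
Integrate: (2/3)y^(3/2) = (79/2)x² + C.


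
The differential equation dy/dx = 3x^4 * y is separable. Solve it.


Separate variables: dy/y = 3x^4 dx.
Integrate: ln|y| = (3/5)x^5 + C₀.
Exponentiate: y = Ce^((3/5)x^5).


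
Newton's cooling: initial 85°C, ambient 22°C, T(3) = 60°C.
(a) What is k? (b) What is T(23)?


Newton's law: T(t) = T_a + (T₀ - T_a)e^(-kt).
(a) Use T(3) = 60: (60 - 22)/(85 - 22) = e^(-k·3), so k = -ln(0.603)/3 ≈ 0.1685.
(b) Apply k to t = 23: T(23) = 22 + (63)e^(-3.876) ≈ 23.3°C.


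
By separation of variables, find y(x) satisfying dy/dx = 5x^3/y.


Separate variables: y dy = 5x^3 dx.
Integrate both sides: y²/2 = (5/4)x^4 + C₀.
Multiply by 2: y² = (5/2)x^4 + C.


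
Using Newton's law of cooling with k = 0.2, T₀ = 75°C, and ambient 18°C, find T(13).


Newton's law: dT/dt = -k(T - T_a) has solution T(t) = T_a + (T₀ - T_a)e^(-kt).
Plug in T_a = 18, T₀ = 75, k = 0.2, t = 13: T(13) = 18 + (57)e^(-2.60) ≈ 22.2°C.


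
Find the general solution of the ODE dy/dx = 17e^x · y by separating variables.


Separate variables: dy/y = 17e^x dx.
Integrate: ln|y| = 17e^x + C₀.
Exponentiate: y = Ce^(17e^x).


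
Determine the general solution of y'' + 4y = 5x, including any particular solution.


Homogeneous: r² + 4 = 0 ⇒ r = ±2i, y_h = C₁cos(2x) + C₂sin(2x).
Polynomial forcing; try y_p = Ax + B. Then y_p'' + 4 y_p = 4(Ax + B) = 5x, so B = 0 and A = 5/4.
General solution: y = C₁cos(2x) + C₂sin(2x) + (5/4)x.


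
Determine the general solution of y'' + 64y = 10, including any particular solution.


Homogeneous part: r² + 64 = 0 ⇒ r = ±8i, so y_h = C₁cos(8x) + C₂sin(8x).
Try constant y_p = A; plug in: 64A = 10 ⇒ A = 5/32.
General solution: y = C₁cos(8x) + C₂sin(8x) + 5/32.


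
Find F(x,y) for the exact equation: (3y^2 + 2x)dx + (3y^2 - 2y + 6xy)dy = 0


Check exactness: ∂M/∂y = 6y and ∂N/∂x = 6y; equal, so the equation is exact.
Integrate M with respect to x (treating y as constant): ∫M dx = 3xy^2 + x^2 + h(y).
Differentiate w.r.t. y and set equal to N: the x-dependent terms already match, leaving h'(y) = 3y^2 - 2y. Integrate: h(y) = y^3 - y^2.
So F(x,y) = y^3 - y^2 + 3xy^2 + x^2.
General solution: y^3 - y^2 + 3xy^2 + x^2 = C.


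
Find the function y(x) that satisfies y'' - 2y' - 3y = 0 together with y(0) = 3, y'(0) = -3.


Characteristic roots of r² - 2r - 3 = 0 are 3, -1.
General solution y = c₁ e^(3x) + c₂ e^(-x).
Apply y(0) = 3: c₁ + c₂ = 3. Apply y'(0) = -3: 3 c₁ - 1 c₂ = -3.
Solve: c₁ = 0, c₂ = 3.
Particular solution: y = 0e^(3x) + 3e^(-x).


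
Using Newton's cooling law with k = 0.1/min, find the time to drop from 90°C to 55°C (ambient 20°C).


From T(t) = T_a + (T₀ - T_a)e^(-kt), set T(t) = 55:
(55 - 20) / (90 - 20) = e^(-0.1t), so t = -ln(0.500)/0.1 ≈ 6.9 minutes.


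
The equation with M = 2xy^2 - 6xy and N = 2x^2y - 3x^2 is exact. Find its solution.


Check exactness: ∂M/∂y = 4xy - 6x and ∂N/∂x = 4xy - 6x; equal, so the equation is exact.
Integrate M with respect to x (treating y as constant): ∫M dx = x^2y^2 - 3x^2y + h(y).
Differentiate w.r.t. y and set equal to N: all terms match, so h'(y) = 0 and h is a constant absorbed into C.
General solution: x^2y^2 - 3x^2y = C.


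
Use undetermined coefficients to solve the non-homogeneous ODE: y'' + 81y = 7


Homogeneous part: r² + 81 = 0 ⇒ r = ±9i, so y_h = C₁cos(9x) + C₂sin(9x).
Try constant y_p = A; plug in: 81A = 7 ⇒ A = 7/81.
General solution: y = C₁cos(9x) + C₂sin(9x) + 7/81.


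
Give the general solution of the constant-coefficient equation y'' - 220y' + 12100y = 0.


Characteristic equation: r² - 220r + 12100 = 0, i.e. (r - 110)² = 0.
Repeated root r = 110; include an x factor for the second linearly independent solution.
General solution: y = (C₁ + C₂x)e^(110x).


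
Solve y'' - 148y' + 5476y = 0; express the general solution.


Characteristic equation: r² - 148r + 5476 = 0, i.e. (r - 74)² = 0.
Repeated root r = 74; include an x factor for the second linearly independent solution.
General solution: y = (C₁ + C₂x)e^(74x).


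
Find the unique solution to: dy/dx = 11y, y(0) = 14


General solution of y' = 11y is y = Ce^(11x).
Apply y(0) = 14: C = 14.
Particular solution: y = 14e^(11x).


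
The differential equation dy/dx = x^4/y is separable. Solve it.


Separate variables: y dy = x^4 dx.
Integrate both sides: y²/2 = (1/5)x^5 + C₀.
Multiply by 2: y² = (2/5)x^5 + C.


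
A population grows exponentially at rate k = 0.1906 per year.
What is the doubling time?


Exponential growth: P(t) = P₀ e^(0.1906t). Set P(t)/P₀ = 2: e^(0.1906t) = 2.
Solve: t = ln(2)/0.1906 ≈ 3.64 years.


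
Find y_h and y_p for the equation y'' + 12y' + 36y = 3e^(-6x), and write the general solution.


Characteristic polynomial (r + 6)² = 0; repeated root r = -6.
y_h = (C₁ + C₂x)e^(-6x). Forcing matches the repeated root (resonance), so try y_p = Ax² e^(-6x).
Substitute and solve for A: 2A = 3, so A = 3/2.
General solution: y = (C₁ + C₂x + (3/2)x²)e^(-6x).


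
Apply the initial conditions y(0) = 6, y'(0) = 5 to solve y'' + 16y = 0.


Characteristic roots of r² + 16 = 0 are ±4i, so y = C₁cos(4x) + C₂sin(4x).
Apply y(0) = 6: C₁ = 6. Differentiate and apply y'(0) = 5: 4·C₂ = 5, so C₂ = 5/4.
Particular solution: y = 6cos(4x) + (5/4)sin(4x).


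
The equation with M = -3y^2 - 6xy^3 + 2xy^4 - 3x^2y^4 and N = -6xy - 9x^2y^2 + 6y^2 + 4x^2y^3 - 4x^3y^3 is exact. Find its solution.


Check exactness: ∂M/∂y = -6y - 18xy^2 + 8xy^3 - 12x^2y^3 and ∂N/∂x = -6y - 18xy^2 + 8xy^3 - 12x^2y^3; equal, so the equation is exact.
Integrate M with respect to x (treating y as constant): ∫M dx = -3xy^2 - 3x^2y^3 + x^2y^4 - x^3y^4 + h(y).
Differentiate w.r.t. y and set equal to N: the x-dependent terms already match, leaving h'(y) = 6y^2. Integrate: h(y) = 2y^3.
So F(x,y) = -3xy^2 - 3x^2y^3 + 2y^3 + x^2y^4 - x^3y^4.
General solution: -3xy^2 - 3x^2y^3 + 2y^3 + x^2y^4 - x^3y^4 = C.


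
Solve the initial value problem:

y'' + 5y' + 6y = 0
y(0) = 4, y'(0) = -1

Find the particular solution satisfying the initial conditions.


Characteristic roots of r² + 5r + 6 = 0 are -2, -3.
General solution y = c₁ e^(-2x) + c₂ e^(-3x).
Apply y(0) = 4: c₁ + c₂ = 4. Apply y'(0) = -1: -2 c₁ - 3 c₂ = -1.
Solve: c₁ = 11, c₂ = -7.
Particular solution: y = 11e^(-2x) - 7e^(-3x).


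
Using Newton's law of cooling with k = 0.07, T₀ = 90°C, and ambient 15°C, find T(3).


Newton's law: dT/dt = -k(T - T_a) has solution T(t) = T_a + (T₀ - T_a)e^(-kt).
Plug in T_a = 15, T₀ = 90, k = 0.07, t = 3: T(3) = 15 + (75)e^(-0.21) ≈ 75.8°C.


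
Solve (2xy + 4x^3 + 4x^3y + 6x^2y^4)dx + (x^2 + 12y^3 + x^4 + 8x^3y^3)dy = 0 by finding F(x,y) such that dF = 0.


Check exactness: ∂M/∂y = 2x + 4x^3 + 24x^2y^3 and ∂N/∂x = 2x + 4x^3 + 24x^2y^3; equal, so the equation is exact.
Integrate M with respect to x (treating y as constant): ∫M dx = x^2y + x^4 + x^4y + 2x^3y^4 + h(y).
Differentiate w.r.t. y and set equal to N: the x-dependent terms already match, leaving h'(y) = 12y^3. Integrate: h(y) = 3y^4.
So F(x,y) = x^2y + 3y^4 + x^4 + x^4y + 2x^3y^4.
General solution: x^2y + 3y^4 + x^4 + x^4y + 2x^3y^4 = C.


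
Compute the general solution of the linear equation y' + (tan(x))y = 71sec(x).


P(x) = tan(x) ⇒ μ = e^(∫tan(x)dx) = sec(x).
(sec(x) y)' = 71sec²(x) ⇒ sec(x) y = 71tan(x) + C.
Multiply by cos(x): y = 71sin(x) + C·cos(x).


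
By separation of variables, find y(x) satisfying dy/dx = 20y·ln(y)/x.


Separate: dy/[y ln(y)] = 20 dx/x.
Substitute u = ln(y): du/u = 20 dx/x.
Integrate: ln|ln(y)| = 20ln|x| + C₀, hence ln(y) = C·x^20.


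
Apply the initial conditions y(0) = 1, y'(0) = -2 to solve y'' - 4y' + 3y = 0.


Characteristic roots of r² - 4r + 3 = 0 are 3, 1.
General solution y = c₁ e^(3x) + c₂ e^(x).
Apply y(0) = 1: c₁ + c₂ = 1. Apply y'(0) = -2: 3 c₁ + 1 c₂ = -2.
Solve: c₁ = -3/2, c₂ = 5/2.
Particular solution: y = -(3/2)e^(3x) + (5/2)e^(x).


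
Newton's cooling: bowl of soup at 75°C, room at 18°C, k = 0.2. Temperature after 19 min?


Newton's law: dT/dt = -k(T - T_a) has solution T(t) = T_a + (T₀ - T_a)e^(-kt).
Plug in T_a = 18, T₀ = 75, k = 0.2, t = 19: T(19) = 18 + (57)e^(-3.80) ≈ 19.3°C.


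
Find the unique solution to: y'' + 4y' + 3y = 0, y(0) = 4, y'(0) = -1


Characteristic roots of r² + 4r + 3 = 0 are -1, -3.
General solution y = c₁ e^(-x) + c₂ e^(-3x).
Apply y(0) = 4: c₁ + c₂ = 4. Apply y'(0) = -1: -1 c₁ - 3 c₂ = -1.
Solve: c₁ = 11/2, c₂ = -3/2.
Particular solution: y = (11/2)e^(-x) - (3/2)e^(-3x).


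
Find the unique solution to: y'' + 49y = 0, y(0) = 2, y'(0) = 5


Characteristic roots of r² + 49 = 0 are ±7i, so y = C₁cos(7x) + C₂sin(7x).
Apply y(0) = 2: C₁ = 2. Differentiate and apply y'(0) = 5: 7·C₂ = 5, so C₂ = 5/7.
Particular solution: y = 2cos(7x) + (5/7)sin(7x).


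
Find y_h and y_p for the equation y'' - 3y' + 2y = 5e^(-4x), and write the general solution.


Characteristic roots of r² - 3r + 2 = 0 are 2, 1.
y_h = C₁e^(2x) + C₂e^(x).
Forcing exponent -4 is not a characteristic root; try y_p = Ae^(-4x).
Substitute: A·(16 + (-3)·-4 + (2)) = A·30 = 5, so A = 1/6.
General solution: y = C₁e^(2x) + C₂e^(x) + (1/6)e^(-4x).


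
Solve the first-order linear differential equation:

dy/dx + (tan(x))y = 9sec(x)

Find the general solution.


P(x) = tan(x) ⇒ μ = e^(∫tan(x)dx) = sec(x).
(sec(x) y)' = 9sec²(x) ⇒ sec(x) y = 9tan(x) + C.
Multiply by cos(x): y = 9sin(x) + C·cos(x).


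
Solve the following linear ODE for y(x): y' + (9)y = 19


P(x) = 9, Q(x) = 19; integrating factor μ = e^(9x).
(μ y)' = 19e^(9x) ⇒ μ y = (19/9)e^(9x) + C.
Divide by μ: y = 19/9 + Ce^(-9x).


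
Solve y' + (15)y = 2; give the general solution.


P(x) = 15, Q(x) = 2; integrating factor μ = e^(15x).
(μ y)' = 2e^(15x) ⇒ μ y = (2/15)e^(15x) + C.
Divide by μ: y = 2/15 + Ce^(-15x).


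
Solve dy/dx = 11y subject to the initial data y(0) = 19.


General solution of y' = 11y is y = Ce^(11x).
Apply y(0) = 19: C = 19.
Particular solution: y = 19e^(11x).


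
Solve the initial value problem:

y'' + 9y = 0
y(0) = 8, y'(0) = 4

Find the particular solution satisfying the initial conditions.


Characteristic roots of r² + 9 = 0 are ±3i, so y = C₁cos(3x) + C₂sin(3x).
Apply y(0) = 8: C₁ = 8. Differentiate and apply y'(0) = 4: 3·C₂ = 4, so C₂ = 4/3.
Particular solution: y = 8cos(3x) + (4/3)sin(3x).


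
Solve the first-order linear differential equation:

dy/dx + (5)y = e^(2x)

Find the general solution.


P(x) = 5 ⇒ μ = e^(5x).
(μ y)' = e^(7x) ⇒ μ y = e^(7x)/7 + C.
Divide by μ: y = (1/7)e^(2x) + Ce^(-5x).


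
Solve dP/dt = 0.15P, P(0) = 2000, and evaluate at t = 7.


The ODE dP/dt = 0.15P has solution P(t) = P(0)e^(0.15t).
Substitute P(0) = 2000 and t = 7: P(7) = 2000 e^(1.05) ≈ 5715.


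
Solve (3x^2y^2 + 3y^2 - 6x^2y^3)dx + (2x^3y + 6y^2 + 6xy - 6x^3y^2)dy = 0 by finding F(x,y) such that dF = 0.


Check exactness: ∂M/∂y = 6x^2y + 6y - 18x^2y^2 and ∂N/∂x = 6x^2y + 6y - 18x^2y^2; equal, so the equation is exact.
Integrate M with respect to x (treating y as constant): ∫M dx = x^3y^2 + 3xy^2 - 2x^3y^3 + h(y).
Differentiate w.r.t. y and set equal to N: the x-dependent terms already match, leaving h'(y) = 6y^2. Integrate: h(y) = 2y^3.
So F(x,y) = x^3y^2 + 2y^3 + 3xy^2 - 2x^3y^3.
General solution: x^3y^2 + 2y^3 + 3xy^2 - 2x^3y^3 = C.


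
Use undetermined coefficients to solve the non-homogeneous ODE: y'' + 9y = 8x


Homogeneous: r² + 9 = 0 ⇒ r = ±3i, y_h = C₁cos(3x) + C₂sin(3x).
Polynomial forcing; try y_p = Ax + B. Then y_p'' + 9 y_p = 9(Ax + B) = 8x, so B = 0 and A = 8/9.
General solution: y = C₁cos(3x) + C₂sin(3x) + (8/9)x.


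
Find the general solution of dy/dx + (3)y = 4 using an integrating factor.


P(x) = 3, Q(x) = 4; integrating factor μ = e^(3x).
(μ y)' = 4e^(3x) ⇒ μ y = (4/3)e^(3x) + C.
Divide by μ: y = 4/3 + Ce^(-3x).


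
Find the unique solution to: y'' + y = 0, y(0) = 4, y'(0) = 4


Characteristic roots of r² + 1 = 0 are ±1i, so y = C₁cos(x) + C₂sin(x).
Apply y(0) = 4: C₁ = 4. Differentiate and apply y'(0) = 4: 1·C₂ = 4, so C₂ = 4.
Particular solution: y = 4cos(x) + 4sin(x).


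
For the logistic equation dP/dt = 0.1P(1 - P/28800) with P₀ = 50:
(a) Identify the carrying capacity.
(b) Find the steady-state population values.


Logistic ODE dP/dt = 0.1P(1 - P/28800) has equilibria where dP/dt = 0, i.e. P = 0 or P = 28800.
The coefficient (1 - P/K) = 0 when P = K, identifying K = 28800 as the carrying capacity.
(a) K = 28800; (b) equilibria P = 0 and P = 28800.


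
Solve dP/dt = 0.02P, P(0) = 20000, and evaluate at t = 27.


The ODE dP/dt = 0.02P has solution P(t) = P(0)e^(0.02t).
Substitute P(0) = 20000 and t = 27: P(27) = 20000 e^(0.54) ≈ 34320.


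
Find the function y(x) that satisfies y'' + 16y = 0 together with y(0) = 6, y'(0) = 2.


Characteristic roots of r² + 16 = 0 are ±4i, so y = C₁cos(4x) + C₂sin(4x).
Apply y(0) = 6: C₁ = 6. Differentiate and apply y'(0) = 2: 4·C₂ = 2, so C₂ = 1/2.
Particular solution: y = 6cos(4x) + (1/2)sin(4x).


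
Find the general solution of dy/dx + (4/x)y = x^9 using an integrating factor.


P(x) = 4/x ⇒ μ = x^4.
(x^4 y)' = x^4·x^9 = x^13.
Integrate: x^4 y = x^14/(14) + C.
Solve for y: y = (1/14)x^10 + C/x^4.


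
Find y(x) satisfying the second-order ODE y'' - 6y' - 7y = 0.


Characteristic equation: r² - 6r - 7 = 0.
Factor: (r + 1)(r - 7) = 0 ⇒ r = -1, 7 (distinct real).
General solution: y = C₁e^(-x) + C₂e^(7x).


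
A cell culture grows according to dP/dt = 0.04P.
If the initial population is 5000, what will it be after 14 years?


The ODE dP/dt = 0.04P has solution P(t) = P(0)e^(0.04t).
Substitute P(0) = 5000 and t = 14: P(14) = 5000 e^(0.56) ≈ 8753.


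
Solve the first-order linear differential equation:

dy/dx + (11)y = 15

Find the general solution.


P(x) = 11, Q(x) = 15; integrating factor μ = e^(11x).
(μ y)' = 15e^(11x) ⇒ μ y = (15/11)e^(11x) + C.
Divide by μ: y = 15/11 + Ce^(-11x).


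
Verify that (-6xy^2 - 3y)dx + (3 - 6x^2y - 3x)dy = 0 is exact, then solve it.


Check exactness: ∂M/∂y = -12xy - 3 and ∂N/∂x = -12xy - 3; equal, so the equation is exact.
Integrate M with respect to x (treating y as constant): ∫M dx = -3x^2y^2 - 3xy + h(y).
Differentiate w.r.t. y and set equal to N: the x-dependent terms already match, leaving h'(y) = 3. Integrate: h(y) = 3y.
So F(x,y) = 3y - 3x^2y^2 - 3xy.
General solution: 3y - 3x^2y^2 - 3xy = C.
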